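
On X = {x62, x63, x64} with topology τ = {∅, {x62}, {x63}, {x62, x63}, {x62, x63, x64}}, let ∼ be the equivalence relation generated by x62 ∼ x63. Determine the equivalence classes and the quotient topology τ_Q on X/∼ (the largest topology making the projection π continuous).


X/∼ = {[x62=x63], [x64]}; |τ_Q| = 3.

Equivalence classes: [x62=x63], [x64].
Quotient map π: X → X/∼ sends x62 ↦ [x62=x63], x63 ↦ [x62=x63], x64 ↦ [x64].
For each subset V ⊆ X/∼, compute π^{-1}(V) ⊆ X and check whether π^{-1}(V) ∈ τ. V is open in τ_Q iff π^{-1}(V) ∈ τ.
  V = {}: π^{-1}(V) = ∅ ∈ τ ✓.
  V = {[x62=x63]}: π^{-1}(V) = {x62, x63} ∈ τ ✓.
  V = {[x64]}: π^{-1}(V) = {x64} ∉ τ ✗.
  V = {[x62=x63], [x64]}: π^{-1}(V) = {x62, x63, x64} ∈ τ ✓.
Open sets in the quotient: τ_Q = {{}, {[x62=x63]}, {[x62=x63], [x64]}} (3 elements).


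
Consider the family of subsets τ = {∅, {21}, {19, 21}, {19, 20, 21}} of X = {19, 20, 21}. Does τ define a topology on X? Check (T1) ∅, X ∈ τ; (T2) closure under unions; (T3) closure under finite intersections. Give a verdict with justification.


τ IS a topology on X.

Axiom (T1): ∅ ∈ τ? Yes; X ∈ τ? Yes.
Axiom (T2/T3): check pairwise unions and intersections of members of τ.
All pairwise intersections and unions checked — each lies in τ. Therefore τ satisfies (T1), (T2), (T3): it IS a topology on X.


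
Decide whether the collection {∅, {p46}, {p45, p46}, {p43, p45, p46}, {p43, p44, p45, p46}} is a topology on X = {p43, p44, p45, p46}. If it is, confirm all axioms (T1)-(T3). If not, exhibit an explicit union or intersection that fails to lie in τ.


τ IS a topology on X.

Axiom (T1): ∅ ∈ τ? Yes; X ∈ τ? Yes.
Axiom (T2/T3): check pairwise unions and intersections of members of τ.
All pairwise intersections and unions checked — each lies in τ. Therefore τ satisfies (T1), (T2), (T3): it IS a topology on X.


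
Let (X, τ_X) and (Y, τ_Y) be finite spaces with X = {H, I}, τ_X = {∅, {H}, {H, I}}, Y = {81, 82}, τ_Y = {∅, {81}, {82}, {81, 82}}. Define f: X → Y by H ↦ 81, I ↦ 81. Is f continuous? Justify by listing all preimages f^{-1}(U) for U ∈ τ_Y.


f IS continuous.

Compute f^{-1}(U) for each U ∈ τ_Y:
  U = ∅: f^{-1}(U) = ∅ ∈ τ_X ✓.
  U = {81}: f^{-1}(U) = {H, I} ∈ τ_X ✓.
  U = {82}: f^{-1}(U) = ∅ ∈ τ_X ✓.
  U = {81, 82}: f^{-1}(U) = {H, I} ∈ τ_X ✓.
Every preimage lies in τ_X, so f IS continuous.


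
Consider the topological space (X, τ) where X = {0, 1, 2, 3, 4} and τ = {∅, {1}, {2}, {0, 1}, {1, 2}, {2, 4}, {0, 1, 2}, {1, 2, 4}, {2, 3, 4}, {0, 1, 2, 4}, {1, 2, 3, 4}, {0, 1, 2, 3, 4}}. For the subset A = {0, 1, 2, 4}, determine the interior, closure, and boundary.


int(A) = {0, 1, 2, 4}, cl(A) = {0, 1, 2, 3, 4}, ∂A = {3}.

Closed sets in (X, τ) are complements of opens:
  closed(X, τ) = {∅, {0}, {3}, {0, 1}, {0, 3}, {3, 4}, {0, 1, 3}, {0, 3, 4}, {2, 3, 4}, {0, 1, 3, 4}, {0, 2, 3, 4}, {0, 1, 2, 3, 4}}.
int(A) = ⋃ {U ∈ τ : U ⊆ A}. Opens contained in A: ∅, {1}, {2}, {0, 1}, {1, 2}, {2, 4}, {0, 1, 2}, {1, 2, 4}, {0, 1, 2, 4}.
Taking the union of these: int(A) = {0, 1, 2, 4}.
cl(A) = ⋂ {C closed : A ⊆ C}. Closed sets containing A: {0, 1, 2, 3, 4}.
Intersecting these: cl(A) = {0, 1, 2, 3, 4}.
∂A = cl(A) ∖ int(A) = {0, 1, 2, 3, 4} ∖ {0, 1, 2, 4} = {3}.


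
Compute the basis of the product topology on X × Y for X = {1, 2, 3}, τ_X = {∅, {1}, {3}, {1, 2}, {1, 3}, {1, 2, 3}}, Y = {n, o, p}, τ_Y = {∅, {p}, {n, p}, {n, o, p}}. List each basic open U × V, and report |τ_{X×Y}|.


Basis B = {∅ × ∅, {1} × {p}, {3} × {p}, {1} × {n, p}, {1, 2} × {p}, {1, 3} × {p}, {3} × {n, p}, {1} × {n, o, p}, {1, 2, 3} × {p}, {3} × {n, o, p}, {1, 2} × {n, p}, {1, 3} × {n, p}, {1, 2} × {n, o, p}, {1, 3} × {n, o, p}, {1, 2, 3} × {n, p}, {1, 2, 3} × {n, o, p}}; |τ_{X×Y}| = 40.

Enumerate products U × V with U ∈ τ_X, V ∈ τ_Y (deduplicated):
  ∅ × ∅ = {} (∅)
  {1} × {p} = {(1,p)}
  {3} × {p} = {(3,p)}
  {1} × {n, p} = {(1,n), (1,p)}
  {1, 2} × {p} = {(1,p), (2,p)}
  {1, 3} × {p} = {(1,p), (3,p)}
  {3} × {n, p} = {(3,n), (3,p)}
  {1} × {n, o, p} = {(1,n), (1,o), (1,p)}
  {1, 2, 3} × {p} = {(1,p), (2,p), (3,p)}
  {3} × {n, o, p} = {(3,n), (3,o), (3,p)}
  {1, 2} × {n, p} = {(1,n), (1,p), (2,n), (2,p)}
  {1, 3} × {n, p} = {(1,n), (1,p), (3,n), (3,p)}
  {1, 2} × {n, o, p} = {(1,n), (1,o), (1,p), (2,n), (2,o), (2,p)}
  {1, 3} × {n, o, p} = {(1,n), (1,o), (1,p), (3,n), (3,o), (3,p)}
  {1, 2, 3} × {n, p} = {(1,n), (1,p), (2,n), (2,p), (3,n), (3,p)}
  {1, 2, 3} × {n, o, p} = {(1,n), (1,o), (1,p), (2,n), (2,o), (2,p), (3,n), (3,o), (3,p)}
These 16 distinct sets form the basis B.
Close under arbitrary unions to get τ_{X×Y}; counting gives |τ_{X×Y}| = 40.


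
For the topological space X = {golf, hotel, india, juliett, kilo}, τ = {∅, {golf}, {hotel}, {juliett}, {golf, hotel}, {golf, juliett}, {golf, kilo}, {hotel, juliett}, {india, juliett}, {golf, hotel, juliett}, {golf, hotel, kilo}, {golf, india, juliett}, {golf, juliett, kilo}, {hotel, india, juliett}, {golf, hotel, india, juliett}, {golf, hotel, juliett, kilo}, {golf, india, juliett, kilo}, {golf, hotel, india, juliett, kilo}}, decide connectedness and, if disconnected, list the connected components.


(X, τ) is disconnected; components = [{hotel}, {golf, kilo}, {india, juliett}].

Find clopen sets (U ∈ τ with X ∖ U ∈ τ):
  U = ∅, X ∖ U = {golf, hotel, india, juliett, kilo} — both open, so U is clopen.
  U = {hotel}, X ∖ U = {golf, india, juliett, kilo} — both open, so U is clopen.
  U = {golf, kilo}, X ∖ U = {hotel, india, juliett} — both open, so U is clopen.
  U = {india, juliett}, X ∖ U = {golf, hotel, kilo} — both open, so U is clopen.
  U = {golf, hotel, kilo}, X ∖ U = {india, juliett} — both open, so U is clopen.
  U = {hotel, india, juliett}, X ∖ U = {golf, kilo} — both open, so U is clopen.
  U = {golf, india, juliett, kilo}, X ∖ U = {hotel} — both open, so U is clopen.
  U = {golf, hotel, india, juliett, kilo}, X ∖ U = ∅ — both open, so U is clopen.
Nontrivial clopen(s) exist: e.g. {hotel, india, juliett}. So (X, τ) is disconnected.
Compute connected components by grouping points that agree on all clopens:
  component: {hotel}
  component: {golf, kilo}
  component: {india, juliett}


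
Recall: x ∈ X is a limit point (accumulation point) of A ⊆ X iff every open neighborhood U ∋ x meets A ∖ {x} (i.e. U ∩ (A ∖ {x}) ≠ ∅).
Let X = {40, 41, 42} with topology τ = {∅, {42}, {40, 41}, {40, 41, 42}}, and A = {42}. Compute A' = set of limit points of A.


A' = ∅

For each x ∈ X, list the open sets U ∈ τ with x ∈ U, then check whether U ∩ (A ∖ {x}) ≠ ∅ for every such U.
  x = 40: open {40, 41} ∋ x has {40, 41} ∩ (A ∖ {40}) = ∅, so x is NOT a limit point.
  x = 41: open {40, 41} ∋ x has {40, 41} ∩ (A ∖ {41}) = ∅, so x is NOT a limit point.
  x = 42: open {42} ∋ x has {42} ∩ (A ∖ {42}) = ∅, so x is NOT a limit point.
Collecting: A' = ∅.


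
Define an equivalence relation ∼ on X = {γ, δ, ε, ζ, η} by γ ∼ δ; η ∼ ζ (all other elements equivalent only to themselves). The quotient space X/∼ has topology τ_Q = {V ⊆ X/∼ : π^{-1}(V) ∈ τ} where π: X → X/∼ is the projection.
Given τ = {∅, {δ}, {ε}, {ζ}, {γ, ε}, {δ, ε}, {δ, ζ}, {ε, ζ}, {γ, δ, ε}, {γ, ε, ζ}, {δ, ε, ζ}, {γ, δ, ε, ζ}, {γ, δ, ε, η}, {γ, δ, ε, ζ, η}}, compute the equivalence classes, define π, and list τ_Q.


X/∼ = {[γ=δ], [ε], [ζ=η]}; |τ_Q| = 4.

Equivalence classes: [γ=δ], [ε], [ζ=η].
Quotient map π: X → X/∼ sends γ ↦ [γ=δ], δ ↦ [γ=δ], ε ↦ [ε], ζ ↦ [ζ=η], η ↦ [ζ=η].
For each subset V ⊆ X/∼, compute π^{-1}(V) ⊆ X and check whether π^{-1}(V) ∈ τ. V is open in τ_Q iff π^{-1}(V) ∈ τ.
  V = {}: π^{-1}(V) = ∅ ∈ τ ✓.
  V = {[γ=δ]}: π^{-1}(V) = {γ, δ} ∉ τ ✗.
  V = {[ε]}: π^{-1}(V) = {ε} ∈ τ ✓.
  V = {[γ=δ], [ε]}: π^{-1}(V) = {γ, δ, ε} ∈ τ ✓.
  V = {[ζ=η]}: π^{-1}(V) = {ζ, η} ∉ τ ✗.
  V = {[γ=δ], [ζ=η]}: π^{-1}(V) = {γ, δ, ζ, η} ∉ τ ✗.
  V = {[ε], [ζ=η]}: π^{-1}(V) = {ε, ζ, η} ∉ τ ✗.
  V = {[γ=δ], [ε], [ζ=η]}: π^{-1}(V) = {γ, δ, ε, ζ, η} ∈ τ ✓.
Open sets in the quotient: τ_Q = {{}, {[ε]}, {[γ=δ], [ε]}, {[γ=δ], [ε], [ζ=η]}} (4 elements).


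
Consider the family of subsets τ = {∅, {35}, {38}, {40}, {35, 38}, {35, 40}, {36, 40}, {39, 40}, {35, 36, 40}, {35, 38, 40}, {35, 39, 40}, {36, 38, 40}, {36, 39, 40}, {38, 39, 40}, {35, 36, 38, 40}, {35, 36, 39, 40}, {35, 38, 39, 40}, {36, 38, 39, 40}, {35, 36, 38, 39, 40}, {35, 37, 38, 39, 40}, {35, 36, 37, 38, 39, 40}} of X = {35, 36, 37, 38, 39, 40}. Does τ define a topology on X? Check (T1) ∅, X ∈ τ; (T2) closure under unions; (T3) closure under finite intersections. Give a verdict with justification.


τ is NOT a topology on X.

Axiom (T1): ∅ ∈ τ? Yes; X ∈ τ? Yes.
Axiom (T2/T3): check pairwise unions and intersections of members of τ.
Counterexample for (T2): {38} ∪ {40} = {38, 40} ∉ τ. Therefore τ is NOT a topology.


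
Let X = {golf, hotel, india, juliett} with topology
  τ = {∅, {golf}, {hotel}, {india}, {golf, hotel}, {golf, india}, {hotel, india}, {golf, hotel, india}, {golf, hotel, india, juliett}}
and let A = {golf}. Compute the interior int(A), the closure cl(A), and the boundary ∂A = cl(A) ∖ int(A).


int(A) = {golf}, cl(A) = {golf, juliett}, ∂A = {juliett}.

Closed sets in (X, τ) are complements of opens:
  closed(X, τ) = {∅, {juliett}, {golf, juliett}, {hotel, juliett}, {india, juliett}, {golf, hotel, juliett}, {golf, india, juliett}, {hotel, india, juliett}, {golf, hotel, india, juliett}}.
int(A) = ⋃ {U ∈ τ : U ⊆ A}. Opens contained in A: ∅, {golf}.
Taking the union of these: int(A) = {golf}.
cl(A) = ⋂ {C closed : A ⊆ C}. Closed sets containing A: {golf, juliett}, {golf, hotel, juliett}, {golf, india, juliett}, {golf, hotel, india, juliett}.
Intersecting these: cl(A) = {golf, juliett}.
∂A = cl(A) ∖ int(A) = {golf, juliett} ∖ {golf} = {juliett}.


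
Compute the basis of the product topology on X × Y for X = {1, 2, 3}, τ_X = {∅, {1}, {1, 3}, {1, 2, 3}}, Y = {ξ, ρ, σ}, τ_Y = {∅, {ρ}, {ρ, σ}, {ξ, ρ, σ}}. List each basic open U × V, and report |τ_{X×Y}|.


Basis B = {∅ × ∅, {1} × {ρ}, {1} × {ρ, σ}, {1, 3} × {ρ}, {1} × {ξ, ρ, σ}, {1, 2, 3} × {ρ}, {1, 3} × {ρ, σ}, {1, 3} × {ξ, ρ, σ}, {1, 2, 3} × {ρ, σ}, {1, 2, 3} × {ξ, ρ, σ}}; |τ_{X×Y}| = 20.

Enumerate products U × V with U ∈ τ_X, V ∈ τ_Y (deduplicated):
  ∅ × ∅ = {} (∅)
  {1} × {ρ} = {(1,ρ)}
  {1} × {ρ, σ} = {(1,ρ), (1,σ)}
  {1, 3} × {ρ} = {(1,ρ), (3,ρ)}
  {1} × {ξ, ρ, σ} = {(1,ξ), (1,ρ), (1,σ)}
  {1, 2, 3} × {ρ} = {(1,ρ), (2,ρ), (3,ρ)}
  {1, 3} × {ρ, σ} = {(1,ρ), (1,σ), (3,ρ), (3,σ)}
  {1, 3} × {ξ, ρ, σ} = {(1,ξ), (1,ρ), (1,σ), (3,ξ), (3,ρ), (3,σ)}
  {1, 2, 3} × {ρ, σ} = {(1,ρ), (1,σ), (2,ρ), (2,σ), (3,ρ), (3,σ)}
  {1, 2, 3} × {ξ, ρ, σ} = {(1,ξ), (1,ρ), (1,σ), (2,ξ), (2,ρ), (2,σ), (3,ξ), (3,ρ), (3,σ)}
These 10 distinct sets form the basis B.
Close under arbitrary unions to get τ_{X×Y}; counting gives |τ_{X×Y}| = 20.


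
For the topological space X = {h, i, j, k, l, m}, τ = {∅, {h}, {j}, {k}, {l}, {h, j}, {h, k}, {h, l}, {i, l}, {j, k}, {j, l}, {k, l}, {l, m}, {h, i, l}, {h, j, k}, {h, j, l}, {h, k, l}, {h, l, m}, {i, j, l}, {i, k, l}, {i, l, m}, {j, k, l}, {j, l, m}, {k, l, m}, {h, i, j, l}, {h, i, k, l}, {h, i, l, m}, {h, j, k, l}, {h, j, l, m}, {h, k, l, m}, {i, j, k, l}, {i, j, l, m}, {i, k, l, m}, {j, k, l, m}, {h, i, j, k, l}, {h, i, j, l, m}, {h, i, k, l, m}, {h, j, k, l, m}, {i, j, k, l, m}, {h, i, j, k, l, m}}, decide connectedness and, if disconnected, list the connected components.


(X, τ) is disconnected; components = [{h}, {j}, {k}, {i, l, m}].

Find clopen sets (U ∈ τ with X ∖ U ∈ τ):
  U = ∅, X ∖ U = {h, i, j, k, l, m} — both open, so U is clopen.
  U = {h}, X ∖ U = {i, j, k, l, m} — both open, so U is clopen.
  U = {j}, X ∖ U = {h, i, k, l, m} — both open, so U is clopen.
  U = {k}, X ∖ U = {h, i, j, l, m} — both open, so U is clopen.
  U = {h, j}, X ∖ U = {i, k, l, m} — both open, so U is clopen.
  U = {h, k}, X ∖ U = {i, j, l, m} — both open, so U is clopen.
  U = {j, k}, X ∖ U = {h, i, l, m} — both open, so U is clopen.
  U = {h, j, k}, X ∖ U = {i, l, m} — both open, so U is clopen.
  U = {i, l, m}, X ∖ U = {h, j, k} — both open, so U is clopen.
  U = {h, i, l, m}, X ∖ U = {j, k} — both open, so U is clopen.
  U = {i, j, l, m}, X ∖ U = {h, k} — both open, so U is clopen.
  U = {i, k, l, m}, X ∖ U = {h, j} — both open, so U is clopen.
  U = {h, i, j, l, m}, X ∖ U = {k} — both open, so U is clopen.
  U = {h, i, k, l, m}, X ∖ U = {j} — both open, so U is clopen.
  U = {i, j, k, l, m}, X ∖ U = {h} — both open, so U is clopen.
  U = {h, i, j, k, l, m}, X ∖ U = ∅ — both open, so U is clopen.
Nontrivial clopen(s) exist: e.g. {i, j, l, m}. So (X, τ) is disconnected.
Compute connected components by grouping points that agree on all clopens:
  component: {h}
  component: {j}
  component: {k}
  component: {i, l, m}


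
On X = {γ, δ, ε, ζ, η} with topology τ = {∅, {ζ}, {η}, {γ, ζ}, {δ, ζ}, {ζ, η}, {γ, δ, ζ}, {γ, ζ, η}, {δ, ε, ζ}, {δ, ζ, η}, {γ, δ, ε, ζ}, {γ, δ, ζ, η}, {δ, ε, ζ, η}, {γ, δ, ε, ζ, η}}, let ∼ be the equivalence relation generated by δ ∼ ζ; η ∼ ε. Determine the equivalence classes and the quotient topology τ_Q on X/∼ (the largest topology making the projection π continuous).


X/∼ = {[γ], [δ=ζ], [ε=η]}; |τ_Q| = 5.

Equivalence classes: [γ], [δ=ζ], [ε=η].
Quotient map π: X → X/∼ sends γ ↦ [γ], δ ↦ [δ=ζ], ε ↦ [ε=η], ζ ↦ [δ=ζ], η ↦ [ε=η].
For each subset V ⊆ X/∼, compute π^{-1}(V) ⊆ X and check whether π^{-1}(V) ∈ τ. V is open in τ_Q iff π^{-1}(V) ∈ τ.
  V = {}: π^{-1}(V) = ∅ ∈ τ ✓.
  V = {[γ]}: π^{-1}(V) = {γ} ∉ τ ✗.
  V = {[δ=ζ]}: π^{-1}(V) = {δ, ζ} ∈ τ ✓.
  V = {[γ], [δ=ζ]}: π^{-1}(V) = {γ, δ, ζ} ∈ τ ✓.
  V = {[ε=η]}: π^{-1}(V) = {ε, η} ∉ τ ✗.
  V = {[γ], [ε=η]}: π^{-1}(V) = {γ, ε, η} ∉ τ ✗.
  V = {[δ=ζ], [ε=η]}: π^{-1}(V) = {δ, ε, ζ, η} ∈ τ ✓.
  V = {[γ], [δ=ζ], [ε=η]}: π^{-1}(V) = {γ, δ, ε, ζ, η} ∈ τ ✓.
Open sets in the quotient: τ_Q = {{}, {[δ=ζ]}, {[γ], [δ=ζ]}, {[δ=ζ], [ε=η]}, {[γ], [δ=ζ], [ε=η]}} (5 elements).


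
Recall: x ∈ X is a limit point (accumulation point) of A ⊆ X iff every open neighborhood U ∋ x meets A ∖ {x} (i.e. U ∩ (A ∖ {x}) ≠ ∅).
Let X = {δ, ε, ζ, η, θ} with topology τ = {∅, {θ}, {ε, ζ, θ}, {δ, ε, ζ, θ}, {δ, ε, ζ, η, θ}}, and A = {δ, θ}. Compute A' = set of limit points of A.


A' = {δ, ε, ζ, η}

For each x ∈ X, list the open sets U ∈ τ with x ∈ U, then check whether U ∩ (A ∖ {x}) ≠ ∅ for every such U.
  x = δ: opens ∋ x are {δ, ε, ζ, θ}, {δ, ε, ζ, η, θ}; each meets A ∖ {δ}, so x IS a limit point.
  x = ε: opens ∋ x are {ε, ζ, θ}, {δ, ε, ζ, θ}, {δ, ε, ζ, η, θ}; each meets A ∖ {ε}, so x IS a limit point.
  x = ζ: opens ∋ x are {ε, ζ, θ}, {δ, ε, ζ, θ}, {δ, ε, ζ, η, θ}; each meets A ∖ {ζ}, so x IS a limit point.
  x = η: opens ∋ x are {δ, ε, ζ, η, θ}; each meets A ∖ {η}, so x IS a limit point.
  x = θ: open {θ} ∋ x has {θ} ∩ (A ∖ {θ}) = ∅, so x is NOT a limit point.
Collecting: A' = {δ, ε, ζ, η}.


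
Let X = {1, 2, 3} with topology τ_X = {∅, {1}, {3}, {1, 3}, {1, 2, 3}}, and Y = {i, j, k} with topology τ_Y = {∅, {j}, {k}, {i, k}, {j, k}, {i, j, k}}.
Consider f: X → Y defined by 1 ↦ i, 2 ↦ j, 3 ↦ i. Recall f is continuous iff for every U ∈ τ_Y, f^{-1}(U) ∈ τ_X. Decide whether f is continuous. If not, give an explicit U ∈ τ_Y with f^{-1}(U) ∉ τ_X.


f is NOT continuous.

Compute f^{-1}(U) for each U ∈ τ_Y:
  U = ∅: f^{-1}(U) = ∅ ∈ τ_X ✓.
  U = {j}: f^{-1}(U) = {2} ∉ τ_X ✗.
  U = {k}: f^{-1}(U) = ∅ ∈ τ_X ✓.
  U = {i, k}: f^{-1}(U) = {1, 3} ∈ τ_X ✓.
  U = {j, k}: f^{-1}(U) = {2} ∉ τ_X ✗.
  U = {i, j, k}: f^{-1}(U) = {1, 2, 3} ∈ τ_X ✓.
Found U = {j} with f^{-1}(U) = {2} not in τ_X. Therefore f is NOT continuous.


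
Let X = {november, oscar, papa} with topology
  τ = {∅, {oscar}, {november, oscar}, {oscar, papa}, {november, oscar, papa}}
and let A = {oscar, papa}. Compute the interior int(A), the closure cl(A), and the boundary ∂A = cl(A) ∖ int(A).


int(A) = {oscar, papa}, cl(A) = {november, oscar, papa}, ∂A = {november}.

Closed sets in (X, τ) are complements of opens:
  closed(X, τ) = {∅, {november}, {papa}, {november, papa}, {november, oscar, papa}}.
int(A) = ⋃ {U ∈ τ : U ⊆ A}. Opens contained in A: ∅, {oscar}, {oscar, papa}.
Taking the union of these: int(A) = {oscar, papa}.
cl(A) = ⋂ {C closed : A ⊆ C}. Closed sets containing A: {november, oscar, papa}.
Intersecting these: cl(A) = {november, oscar, papa}.
∂A = cl(A) ∖ int(A) = {november, oscar, papa} ∖ {oscar, papa} = {november}.


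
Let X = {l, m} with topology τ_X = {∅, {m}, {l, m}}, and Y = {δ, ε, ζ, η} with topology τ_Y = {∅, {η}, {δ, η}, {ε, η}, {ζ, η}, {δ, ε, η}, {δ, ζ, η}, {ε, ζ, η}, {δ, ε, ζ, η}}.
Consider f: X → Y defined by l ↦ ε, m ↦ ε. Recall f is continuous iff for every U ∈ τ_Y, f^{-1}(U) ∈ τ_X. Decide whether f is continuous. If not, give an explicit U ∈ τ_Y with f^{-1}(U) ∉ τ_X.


f IS continuous.

Compute f^{-1}(U) for each U ∈ τ_Y:
  U = ∅: f^{-1}(U) = ∅ ∈ τ_X ✓.
  U = {η}: f^{-1}(U) = ∅ ∈ τ_X ✓.
  U = {δ, η}: f^{-1}(U) = ∅ ∈ τ_X ✓.
  U = {ε, η}: f^{-1}(U) = {l, m} ∈ τ_X ✓.
  U = {ζ, η}: f^{-1}(U) = ∅ ∈ τ_X ✓.
  U = {δ, ε, η}: f^{-1}(U) = {l, m} ∈ τ_X ✓.
  U = {δ, ζ, η}: f^{-1}(U) = ∅ ∈ τ_X ✓.
  U = {ε, ζ, η}: f^{-1}(U) = {l, m} ∈ τ_X ✓.
  U = {δ, ε, ζ, η}: f^{-1}(U) = {l, m} ∈ τ_X ✓.
Every preimage lies in τ_X, so f IS continuous.


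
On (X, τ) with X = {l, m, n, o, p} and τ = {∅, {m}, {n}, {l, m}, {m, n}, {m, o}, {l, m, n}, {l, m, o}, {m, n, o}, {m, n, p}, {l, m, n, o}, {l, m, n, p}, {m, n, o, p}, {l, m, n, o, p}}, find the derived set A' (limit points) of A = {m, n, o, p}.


A' = {l, o, p}

For each x ∈ X, list the open sets U ∈ τ with x ∈ U, then check whether U ∩ (A ∖ {x}) ≠ ∅ for every such U.
  x = l: opens ∋ x are {l, m}, {l, m, n}, {l, m, o}, {l, m, n, o}, {l, m, n, p}, {l, m, n, o, p}; each meets A ∖ {l}, so x IS a limit point.
  x = m: open {m} ∋ x has {m} ∩ (A ∖ {m}) = ∅, so x is NOT a limit point.
  x = n: open {n} ∋ x has {n} ∩ (A ∖ {n}) = ∅, so x is NOT a limit point.
  x = o: opens ∋ x are {m, o}, {l, m, o}, {m, n, o}, {l, m, n, o}, {m, n, o, p}, {l, m, n, o, p}; each meets A ∖ {o}, so x IS a limit point.
  x = p: opens ∋ x are {m, n, p}, {l, m, n, p}, {m, n, o, p}, {l, m, n, o, p}; each meets A ∖ {p}, so x IS a limit point.
Collecting: A' = {l, o, p}.


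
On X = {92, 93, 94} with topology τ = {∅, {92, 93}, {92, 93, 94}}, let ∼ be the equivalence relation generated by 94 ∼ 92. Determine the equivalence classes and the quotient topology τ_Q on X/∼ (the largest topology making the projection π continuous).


X/∼ = {[92=94], [93]}; |τ_Q| = 2.

Equivalence classes: [92=94], [93].
Quotient map π: X → X/∼ sends 92 ↦ [92=94], 93 ↦ [93], 94 ↦ [92=94].
For each subset V ⊆ X/∼, compute π^{-1}(V) ⊆ X and check whether π^{-1}(V) ∈ τ. V is open in τ_Q iff π^{-1}(V) ∈ τ.
  V = {}: π^{-1}(V) = ∅ ∈ τ ✓.
  V = {[92=94]}: π^{-1}(V) = {92, 94} ∉ τ ✗.
  V = {[93]}: π^{-1}(V) = {93} ∉ τ ✗.
  V = {[92=94], [93]}: π^{-1}(V) = {92, 93, 94} ∈ τ ✓.
Open sets in the quotient: τ_Q = {{}, {[92=94], [93]}} (2 elements).


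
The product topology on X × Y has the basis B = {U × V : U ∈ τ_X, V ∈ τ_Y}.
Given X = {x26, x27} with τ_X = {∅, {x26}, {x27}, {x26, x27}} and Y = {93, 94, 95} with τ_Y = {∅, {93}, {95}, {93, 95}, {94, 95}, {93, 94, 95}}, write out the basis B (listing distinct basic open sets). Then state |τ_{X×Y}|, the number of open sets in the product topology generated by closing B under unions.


Basis B = {∅ × ∅, {x26} × {93}, {x26} × {95}, {x27} × {93}, {x27} × {95}, {x26} × {93, 95}, {x26, x27} × {93}, {x26} × {94, 95}, {x26, x27} × {95}, {x27} × {93, 95}, {x27} × {94, 95}, {x26} × {93, 94, 95}, {x27} × {93, 94, 95}, {x26, x27} × {93, 95}, {x26, x27} × {94, 95}, {x26, x27} × {93, 94, 95}}; |τ_{X×Y}| = 36.

Enumerate products U × V with U ∈ τ_X, V ∈ τ_Y (deduplicated):
  ∅ × ∅ = {} (∅)
  {x26} × {93} = {(x26,93)}
  {x26} × {95} = {(x26,95)}
  {x27} × {93} = {(x27,93)}
  {x27} × {95} = {(x27,95)}
  {x26} × {93, 95} = {(x26,93), (x26,95)}
  {x26, x27} × {93} = {(x26,93), (x27,93)}
  {x26} × {94, 95} = {(x26,94), (x26,95)}
  {x26, x27} × {95} = {(x26,95), (x27,95)}
  {x27} × {93, 95} = {(x27,93), (x27,95)}
  {x27} × {94, 95} = {(x27,94), (x27,95)}
  {x26} × {93, 94, 95} = {(x26,93), (x26,94), (x26,95)}
  {x27} × {93, 94, 95} = {(x27,93), (x27,94), (x27,95)}
  {x26, x27} × {93, 95} = {(x26,93), (x26,95), (x27,93), (x27,95)}
  {x26, x27} × {94, 95} = {(x26,94), (x26,95), (x27,94), (x27,95)}
  {x26, x27} × {93, 94, 95} = {(x26,93), (x26,94), (x26,95), (x27,93), (x27,94), (x27,95)}
These 16 distinct sets form the basis B.
Close under arbitrary unions to get τ_{X×Y}; counting gives |τ_{X×Y}| = 36.


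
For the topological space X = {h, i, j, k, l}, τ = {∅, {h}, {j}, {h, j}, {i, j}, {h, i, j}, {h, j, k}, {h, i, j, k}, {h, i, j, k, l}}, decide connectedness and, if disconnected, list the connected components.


(X, τ) is connected.

Find clopen sets (U ∈ τ with X ∖ U ∈ τ):
  U = ∅, X ∖ U = {h, i, j, k, l} — both open, so U is clopen.
  U = {h, i, j, k, l}, X ∖ U = ∅ — both open, so U is clopen.
Only trivial clopens (∅ and X) exist, so (X, τ) is connected.
Compute connected components by grouping points that agree on all clopens:
  component: {h, i, j, k, l}


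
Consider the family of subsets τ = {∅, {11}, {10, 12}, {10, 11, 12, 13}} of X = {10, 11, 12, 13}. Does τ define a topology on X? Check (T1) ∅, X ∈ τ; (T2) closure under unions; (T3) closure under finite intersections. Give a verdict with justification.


τ is NOT a topology on X.

Axiom (T1): ∅ ∈ τ? Yes; X ∈ τ? Yes.
Axiom (T2/T3): check pairwise unions and intersections of members of τ.
Counterexample for (T2): {11} ∪ {10, 12} = {10, 11, 12} ∉ τ. Therefore τ is NOT a topology.


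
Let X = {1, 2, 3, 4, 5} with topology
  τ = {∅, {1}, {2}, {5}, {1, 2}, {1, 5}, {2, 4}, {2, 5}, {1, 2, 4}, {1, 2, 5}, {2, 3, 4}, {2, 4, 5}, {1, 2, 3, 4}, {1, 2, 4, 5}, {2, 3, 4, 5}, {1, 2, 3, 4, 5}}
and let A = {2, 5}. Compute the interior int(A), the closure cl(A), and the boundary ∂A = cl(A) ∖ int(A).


int(A) = {2, 5}, cl(A) = {2, 3, 4, 5}, ∂A = {3, 4}.

Closed sets in (X, τ) are complements of opens:
  closed(X, τ) = {∅, {1}, {3}, {5}, {1, 3}, {1, 5}, {3, 4}, {3, 5}, {1, 3, 4}, {1, 3, 5}, {2, 3, 4}, {3, 4, 5}, {1, 2, 3, 4}, {1, 3, 4, 5}, {2, 3, 4, 5}, {1, 2, 3, 4, 5}}.
int(A) = ⋃ {U ∈ τ : U ⊆ A}. Opens contained in A: ∅, {2}, {5}, {2, 5}.
Taking the union of these: int(A) = {2, 5}.
cl(A) = ⋂ {C closed : A ⊆ C}. Closed sets containing A: {2, 3, 4, 5}, {1, 2, 3, 4, 5}.
Intersecting these: cl(A) = {2, 3, 4, 5}.
∂A = cl(A) ∖ int(A) = {2, 3, 4, 5} ∖ {2, 5} = {3, 4}.


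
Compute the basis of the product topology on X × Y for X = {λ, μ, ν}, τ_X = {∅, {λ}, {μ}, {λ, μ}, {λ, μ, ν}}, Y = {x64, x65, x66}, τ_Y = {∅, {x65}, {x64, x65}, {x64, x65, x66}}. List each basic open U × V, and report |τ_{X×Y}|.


Basis B = {∅ × ∅, {λ} × {x65}, {μ} × {x65}, {λ} × {x64, x65}, {λ, μ} × {x65}, {μ} × {x64, x65}, {λ} × {x64, x65, x66}, {λ, μ, ν} × {x65}, {μ} × {x64, x65, x66}, {λ, μ} × {x64, x65}, {λ, μ} × {x64, x65, x66}, {λ, μ, ν} × {x64, x65}, {λ, μ, ν} × {x64, x65, x66}}; |τ_{X×Y}| = 30.

Enumerate products U × V with U ∈ τ_X, V ∈ τ_Y (deduplicated):
  ∅ × ∅ = {} (∅)
  {λ} × {x65} = {(λ,x65)}
  {μ} × {x65} = {(μ,x65)}
  {λ} × {x64, x65} = {(λ,x64), (λ,x65)}
  {λ, μ} × {x65} = {(λ,x65), (μ,x65)}
  {μ} × {x64, x65} = {(μ,x64), (μ,x65)}
  {λ} × {x64, x65, x66} = {(λ,x64), (λ,x65), (λ,x66)}
  {λ, μ, ν} × {x65} = {(λ,x65), (μ,x65), (ν,x65)}
  {μ} × {x64, x65, x66} = {(μ,x64), (μ,x65), (μ,x66)}
  {λ, μ} × {x64, x65} = {(λ,x64), (λ,x65), (μ,x64), (μ,x65)}
  {λ, μ} × {x64, x65, x66} = {(λ,x64), (λ,x65), (λ,x66), (μ,x64), (μ,x65), (μ,x66)}
  {λ, μ, ν} × {x64, x65} = {(λ,x64), (λ,x65), (μ,x64), (μ,x65), (ν,x64), (ν,x65)}
  {λ, μ, ν} × {x64, x65, x66} = {(λ,x64), (λ,x65), (λ,x66), (μ,x64), (μ,x65), (μ,x66), (ν,x64), (ν,x65), (ν,x66)}
These 13 distinct sets form the basis B.
Close under arbitrary unions to get τ_{X×Y}; counting gives |τ_{X×Y}| = 30.


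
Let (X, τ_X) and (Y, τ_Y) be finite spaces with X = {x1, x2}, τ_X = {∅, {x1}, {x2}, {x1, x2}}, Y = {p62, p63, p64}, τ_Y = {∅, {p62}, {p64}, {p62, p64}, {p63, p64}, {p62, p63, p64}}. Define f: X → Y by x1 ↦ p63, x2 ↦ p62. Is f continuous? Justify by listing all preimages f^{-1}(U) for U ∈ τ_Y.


f IS continuous.

Compute f^{-1}(U) for each U ∈ τ_Y:
  U = ∅: f^{-1}(U) = ∅ ∈ τ_X ✓.
  U = {p62}: f^{-1}(U) = {x2} ∈ τ_X ✓.
  U = {p64}: f^{-1}(U) = ∅ ∈ τ_X ✓.
  U = {p62, p64}: f^{-1}(U) = {x2} ∈ τ_X ✓.
  U = {p63, p64}: f^{-1}(U) = {x1} ∈ τ_X ✓.
  U = {p62, p63, p64}: f^{-1}(U) = {x1, x2} ∈ τ_X ✓.
Every preimage lies in τ_X, so f IS continuous.


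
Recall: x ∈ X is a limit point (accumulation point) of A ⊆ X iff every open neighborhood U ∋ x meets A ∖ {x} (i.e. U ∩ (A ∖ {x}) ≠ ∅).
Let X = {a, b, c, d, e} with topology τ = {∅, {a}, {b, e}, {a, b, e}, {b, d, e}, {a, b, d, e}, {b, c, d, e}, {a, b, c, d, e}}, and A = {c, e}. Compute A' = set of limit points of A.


A' = {b, c, d}

For each x ∈ X, list the open sets U ∈ τ with x ∈ U, then check whether U ∩ (A ∖ {x}) ≠ ∅ for every such U.
  x = a: open {a} ∋ x has {a} ∩ (A ∖ {a}) = ∅, so x is NOT a limit point.
  x = b: opens ∋ x are {b, e}, {a, b, e}, {b, d, e}, {a, b, d, e}, {b, c, d, e}, {a, b, c, d, e}; each meets A ∖ {b}, so x IS a limit point.
  x = c: opens ∋ x are {b, c, d, e}, {a, b, c, d, e}; each meets A ∖ {c}, so x IS a limit point.
  x = d: opens ∋ x are {b, d, e}, {a, b, d, e}, {b, c, d, e}, {a, b, c, d, e}; each meets A ∖ {d}, so x IS a limit point.
  x = e: open {b, e} ∋ x has {b, e} ∩ (A ∖ {e}) = ∅, so x is NOT a limit point.
Collecting: A' = {b, c, d}.


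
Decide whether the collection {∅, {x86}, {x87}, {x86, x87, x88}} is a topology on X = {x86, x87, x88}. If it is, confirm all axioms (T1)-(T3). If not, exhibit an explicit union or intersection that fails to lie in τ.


τ is NOT a topology on X.

Axiom (T1): ∅ ∈ τ? Yes; X ∈ τ? Yes.
Axiom (T2/T3): check pairwise unions and intersections of members of τ.
Counterexample for (T2): {x86} ∪ {x87} = {x86, x87} ∉ τ. Therefore τ is NOT a topology.


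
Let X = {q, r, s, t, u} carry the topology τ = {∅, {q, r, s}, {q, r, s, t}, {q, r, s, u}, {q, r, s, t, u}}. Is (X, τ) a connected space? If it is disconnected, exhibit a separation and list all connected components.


(X, τ) is connected.

Find clopen sets (U ∈ τ with X ∖ U ∈ τ):
  U = ∅, X ∖ U = {q, r, s, t, u} — both open, so U is clopen.
  U = {q, r, s, t, u}, X ∖ U = ∅ — both open, so U is clopen.
Only trivial clopens (∅ and X) exist, so (X, τ) is connected.
Compute connected components by grouping points that agree on all clopens:
  component: {q, r, s, t, u}


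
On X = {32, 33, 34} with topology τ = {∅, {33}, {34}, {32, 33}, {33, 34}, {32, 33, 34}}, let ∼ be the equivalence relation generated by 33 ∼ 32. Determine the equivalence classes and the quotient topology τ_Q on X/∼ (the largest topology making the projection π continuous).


X/∼ = {[32=33], [34]}; |τ_Q| = 4.

Equivalence classes: [32=33], [34].
Quotient map π: X → X/∼ sends 32 ↦ [32=33], 33 ↦ [32=33], 34 ↦ [34].
For each subset V ⊆ X/∼, compute π^{-1}(V) ⊆ X and check whether π^{-1}(V) ∈ τ. V is open in τ_Q iff π^{-1}(V) ∈ τ.
  V = {}: π^{-1}(V) = ∅ ∈ τ ✓.
  V = {[32=33]}: π^{-1}(V) = {32, 33} ∈ τ ✓.
  V = {[34]}: π^{-1}(V) = {34} ∈ τ ✓.
  V = {[32=33], [34]}: π^{-1}(V) = {32, 33, 34} ∈ τ ✓.
Open sets in the quotient: τ_Q = {{}, {[32=33]}, {[34]}, {[32=33], [34]}} (4 elements).


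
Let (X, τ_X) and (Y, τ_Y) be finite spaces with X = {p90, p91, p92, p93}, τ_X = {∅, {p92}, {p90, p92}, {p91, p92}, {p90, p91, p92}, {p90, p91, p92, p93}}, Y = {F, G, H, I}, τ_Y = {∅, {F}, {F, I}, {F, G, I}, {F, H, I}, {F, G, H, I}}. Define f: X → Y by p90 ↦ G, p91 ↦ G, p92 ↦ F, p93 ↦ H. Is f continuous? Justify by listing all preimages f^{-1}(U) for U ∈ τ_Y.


f is NOT continuous.

Compute f^{-1}(U) for each U ∈ τ_Y:
  U = ∅: f^{-1}(U) = ∅ ∈ τ_X ✓.
  U = {F}: f^{-1}(U) = {p92} ∈ τ_X ✓.
  U = {F, I}: f^{-1}(U) = {p92} ∈ τ_X ✓.
  U = {F, G, I}: f^{-1}(U) = {p90, p91, p92} ∈ τ_X ✓.
  U = {F, H, I}: f^{-1}(U) = {p92, p93} ∉ τ_X ✗.
  U = {F, G, H, I}: f^{-1}(U) = {p90, p91, p92, p93} ∈ τ_X ✓.
Found U = {F, H, I} with f^{-1}(U) = {p92, p93} not in τ_X. Therefore f is NOT continuous.


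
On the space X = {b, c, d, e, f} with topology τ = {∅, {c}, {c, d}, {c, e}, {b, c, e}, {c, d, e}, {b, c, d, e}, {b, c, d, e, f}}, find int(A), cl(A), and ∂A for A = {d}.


int(A) = ∅, cl(A) = {d, f}, ∂A = {d, f}.

Closed sets in (X, τ) are complements of opens:
  closed(X, τ) = {∅, {f}, {b, f}, {d, f}, {b, d, f}, {b, e, f}, {b, d, e, f}, {b, c, d, e, f}}.
int(A) = ⋃ {U ∈ τ : U ⊆ A}. Opens contained in A: ∅.
Taking the union of these: int(A) = ∅.
cl(A) = ⋂ {C closed : A ⊆ C}. Closed sets containing A: {d, f}, {b, d, f}, {b, d, e, f}, {b, c, d, e, f}.
Intersecting these: cl(A) = {d, f}.
∂A = cl(A) ∖ int(A) = {d, f} ∖ ∅ = {d, f}.


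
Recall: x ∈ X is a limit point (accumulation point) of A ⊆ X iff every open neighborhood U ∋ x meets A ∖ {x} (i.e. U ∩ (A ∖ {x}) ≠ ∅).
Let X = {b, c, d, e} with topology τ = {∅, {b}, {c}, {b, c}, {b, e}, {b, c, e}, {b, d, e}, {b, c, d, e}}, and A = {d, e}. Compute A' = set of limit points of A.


A' = {d}

For each x ∈ X, list the open sets U ∈ τ with x ∈ U, then check whether U ∩ (A ∖ {x}) ≠ ∅ for every such U.
  x = b: open {b} ∋ x has {b} ∩ (A ∖ {b}) = ∅, so x is NOT a limit point.
  x = c: open {c} ∋ x has {c} ∩ (A ∖ {c}) = ∅, so x is NOT a limit point.
  x = d: opens ∋ x are {b, d, e}, {b, c, d, e}; each meets A ∖ {d}, so x IS a limit point.
  x = e: open {b, e} ∋ x has {b, e} ∩ (A ∖ {e}) = ∅, so x is NOT a limit point.
Collecting: A' = {d}.


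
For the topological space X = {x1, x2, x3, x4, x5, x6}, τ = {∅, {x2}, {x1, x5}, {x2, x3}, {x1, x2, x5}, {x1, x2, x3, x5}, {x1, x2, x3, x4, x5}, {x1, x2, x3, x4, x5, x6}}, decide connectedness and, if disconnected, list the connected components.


(X, τ) is connected.

Find clopen sets (U ∈ τ with X ∖ U ∈ τ):
  U = ∅, X ∖ U = {x1, x2, x3, x4, x5, x6} — both open, so U is clopen.
  U = {x1, x2, x3, x4, x5, x6}, X ∖ U = ∅ — both open, so U is clopen.
Only trivial clopens (∅ and X) exist, so (X, τ) is connected.
Compute connected components by grouping points that agree on all clopens:
  component: {x1, x2, x3, x4, x5, x6}


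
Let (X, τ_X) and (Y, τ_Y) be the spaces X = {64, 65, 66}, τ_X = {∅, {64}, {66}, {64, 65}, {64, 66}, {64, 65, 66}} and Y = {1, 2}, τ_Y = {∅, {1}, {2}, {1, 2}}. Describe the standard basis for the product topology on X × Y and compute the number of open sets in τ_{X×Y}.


Basis B = {∅ × ∅, {64} × {1}, {64} × {2}, {66} × {1}, {66} × {2}, {64} × {1, 2}, {64, 65} × {1}, {64, 66} × {1}, {64, 65} × {2}, {64, 66} × {2}, {66} × {1, 2}, {64, 65, 66} × {1}, {64, 65, 66} × {2}, {64, 65} × {1, 2}, {64, 66} × {1, 2}, {64, 65, 66} × {1, 2}}; |τ_{X×Y}| = 36.

Enumerate products U × V with U ∈ τ_X, V ∈ τ_Y (deduplicated):
  ∅ × ∅ = {} (∅)
  {64} × {1} = {(64,1)}
  {64} × {2} = {(64,2)}
  {66} × {1} = {(66,1)}
  {66} × {2} = {(66,2)}
  {64} × {1, 2} = {(64,1), (64,2)}
  {64, 65} × {1} = {(64,1), (65,1)}
  {64, 66} × {1} = {(64,1), (66,1)}
  {64, 65} × {2} = {(64,2), (65,2)}
  {64, 66} × {2} = {(64,2), (66,2)}
  {66} × {1, 2} = {(66,1), (66,2)}
  {64, 65, 66} × {1} = {(64,1), (65,1), (66,1)}
  {64, 65, 66} × {2} = {(64,2), (65,2), (66,2)}
  {64, 65} × {1, 2} = {(64,1), (64,2), (65,1), (65,2)}
  {64, 66} × {1, 2} = {(64,1), (64,2), (66,1), (66,2)}
  {64, 65, 66} × {1, 2} = {(64,1), (64,2), (65,1), (65,2), (66,1), (66,2)}
These 16 distinct sets form the basis B.
Close under arbitrary unions to get τ_{X×Y}; counting gives |τ_{X×Y}| = 36.


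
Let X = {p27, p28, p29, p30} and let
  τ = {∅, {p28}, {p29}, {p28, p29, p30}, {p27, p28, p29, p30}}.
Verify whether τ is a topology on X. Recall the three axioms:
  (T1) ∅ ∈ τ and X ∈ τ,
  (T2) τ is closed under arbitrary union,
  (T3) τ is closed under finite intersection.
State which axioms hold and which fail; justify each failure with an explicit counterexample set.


τ is NOT a topology on X.

Axiom (T1): ∅ ∈ τ? Yes; X ∈ τ? Yes.
Axiom (T2/T3): check pairwise unions and intersections of members of τ.
Counterexample for (T2): {p28} ∪ {p29} = {p28, p29} ∉ τ. Therefore τ is NOT a topology.


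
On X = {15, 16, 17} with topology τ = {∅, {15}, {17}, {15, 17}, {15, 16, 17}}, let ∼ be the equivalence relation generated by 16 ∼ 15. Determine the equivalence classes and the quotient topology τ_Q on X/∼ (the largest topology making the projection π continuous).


X/∼ = {[15=16], [17]}; |τ_Q| = 3.

Equivalence classes: [15=16], [17].
Quotient map π: X → X/∼ sends 15 ↦ [15=16], 16 ↦ [15=16], 17 ↦ [17].
For each subset V ⊆ X/∼, compute π^{-1}(V) ⊆ X and check whether π^{-1}(V) ∈ τ. V is open in τ_Q iff π^{-1}(V) ∈ τ.
  V = {}: π^{-1}(V) = ∅ ∈ τ ✓.
  V = {[15=16]}: π^{-1}(V) = {15, 16} ∉ τ ✗.
  V = {[17]}: π^{-1}(V) = {17} ∈ τ ✓.
  V = {[15=16], [17]}: π^{-1}(V) = {15, 16, 17} ∈ τ ✓.
Open sets in the quotient: τ_Q = {{}, {[17]}, {[15=16], [17]}} (3 elements).


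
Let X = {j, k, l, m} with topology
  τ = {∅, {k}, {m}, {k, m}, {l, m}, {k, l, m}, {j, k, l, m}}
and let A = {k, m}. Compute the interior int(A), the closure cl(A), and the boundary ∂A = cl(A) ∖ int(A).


int(A) = {k, m}, cl(A) = {j, k, l, m}, ∂A = {j, l}.

Closed sets in (X, τ) are complements of opens:
  closed(X, τ) = {∅, {j}, {j, k}, {j, l}, {j, k, l}, {j, l, m}, {j, k, l, m}}.
int(A) = ⋃ {U ∈ τ : U ⊆ A}. Opens contained in A: ∅, {k}, {m}, {k, m}.
Taking the union of these: int(A) = {k, m}.
cl(A) = ⋂ {C closed : A ⊆ C}. Closed sets containing A: {j, k, l, m}.
Intersecting these: cl(A) = {j, k, l, m}.
∂A = cl(A) ∖ int(A) = {j, k, l, m} ∖ {k, m} = {j, l}.


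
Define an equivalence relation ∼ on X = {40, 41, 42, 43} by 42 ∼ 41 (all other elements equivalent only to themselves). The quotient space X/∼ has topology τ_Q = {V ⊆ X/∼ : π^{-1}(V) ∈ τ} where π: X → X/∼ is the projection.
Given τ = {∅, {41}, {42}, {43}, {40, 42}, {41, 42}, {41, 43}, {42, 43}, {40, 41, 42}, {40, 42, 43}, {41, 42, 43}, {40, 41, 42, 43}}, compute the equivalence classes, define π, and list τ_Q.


X/∼ = {[40], [41=42], [43]}; |τ_Q| = 6.

Equivalence classes: [40], [41=42], [43].
Quotient map π: X → X/∼ sends 40 ↦ [40], 41 ↦ [41=42], 42 ↦ [41=42], 43 ↦ [43].
For each subset V ⊆ X/∼, compute π^{-1}(V) ⊆ X and check whether π^{-1}(V) ∈ τ. V is open in τ_Q iff π^{-1}(V) ∈ τ.
  V = {}: π^{-1}(V) = ∅ ∈ τ ✓.
  V = {[40]}: π^{-1}(V) = {40} ∉ τ ✗.
  V = {[41=42]}: π^{-1}(V) = {41, 42} ∈ τ ✓.
  V = {[40], [41=42]}: π^{-1}(V) = {40, 41, 42} ∈ τ ✓.
  V = {[43]}: π^{-1}(V) = {43} ∈ τ ✓.
  V = {[40], [43]}: π^{-1}(V) = {40, 43} ∉ τ ✗.
  V = {[41=42], [43]}: π^{-1}(V) = {41, 42, 43} ∈ τ ✓.
  V = {[40], [41=42], [43]}: π^{-1}(V) = {40, 41, 42, 43} ∈ τ ✓.
Open sets in the quotient: τ_Q = {{}, {[41=42]}, {[40], [41=42]}, {[43]}, {[41=42], [43]}, {[40], [41=42], [43]}} (6 elements).


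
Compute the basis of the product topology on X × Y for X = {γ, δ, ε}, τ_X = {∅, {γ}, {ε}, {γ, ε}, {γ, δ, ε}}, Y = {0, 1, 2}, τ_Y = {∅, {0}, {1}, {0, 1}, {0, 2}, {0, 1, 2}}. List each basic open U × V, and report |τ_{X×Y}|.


Basis B = {∅ × ∅, {γ} × {0}, {γ} × {1}, {ε} × {0}, {ε} × {1}, {γ} × {0, 1}, {γ} × {0, 2}, {γ, ε} × {0}, {γ, ε} × {1}, {ε} × {0, 1}, {ε} × {0, 2}, {γ} × {0, 1, 2}, {γ, δ, ε} × {0}, {γ, δ, ε} × {1}, {ε} × {0, 1, 2}, {γ, ε} × {0, 1}, {γ, ε} × {0, 2}, {γ, ε} × {0, 1, 2}, {γ, δ, ε} × {0, 1}, {γ, δ, ε} × {0, 2}, {γ, δ, ε} × {0, 1, 2}}; |τ_{X×Y}| = 70.

Enumerate products U × V with U ∈ τ_X, V ∈ τ_Y (deduplicated):
  ∅ × ∅ = {} (∅)
  {γ} × {0} = {(γ,0)}
  {γ} × {1} = {(γ,1)}
  {ε} × {0} = {(ε,0)}
  {ε} × {1} = {(ε,1)}
  {γ} × {0, 1} = {(γ,0), (γ,1)}
  {γ} × {0, 2} = {(γ,0), (γ,2)}
  {γ, ε} × {0} = {(γ,0), (ε,0)}
  {γ, ε} × {1} = {(γ,1), (ε,1)}
  {ε} × {0, 1} = {(ε,0), (ε,1)}
  {ε} × {0, 2} = {(ε,0), (ε,2)}
  {γ} × {0, 1, 2} = {(γ,0), (γ,1), (γ,2)}
  {γ, δ, ε} × {0} = {(γ,0), (δ,0), (ε,0)}
  {γ, δ, ε} × {1} = {(γ,1), (δ,1), (ε,1)}
  {ε} × {0, 1, 2} = {(ε,0), (ε,1), (ε,2)}
  {γ, ε} × {0, 1} = {(γ,0), (γ,1), (ε,0), (ε,1)}
  {γ, ε} × {0, 2} = {(γ,0), (γ,2), (ε,0), (ε,2)}
  {γ, ε} × {0, 1, 2} = {(γ,0), (γ,1), (γ,2), (ε,0), (ε,1), (ε,2)}
  {γ, δ, ε} × {0, 1} = {(γ,0), (γ,1), (δ,0), (δ,1), (ε,0), (ε,1)}
  {γ, δ, ε} × {0, 2} = {(γ,0), (γ,2), (δ,0), (δ,2), (ε,0), (ε,2)}
  {γ, δ, ε} × {0, 1, 2} = {(γ,0), (γ,1), (γ,2), (δ,0), (δ,1), (δ,2), (ε,0), (ε,1), (ε,2)}
These 21 distinct sets form the basis B.
Close under arbitrary unions to get τ_{X×Y}; counting gives |τ_{X×Y}| = 70.


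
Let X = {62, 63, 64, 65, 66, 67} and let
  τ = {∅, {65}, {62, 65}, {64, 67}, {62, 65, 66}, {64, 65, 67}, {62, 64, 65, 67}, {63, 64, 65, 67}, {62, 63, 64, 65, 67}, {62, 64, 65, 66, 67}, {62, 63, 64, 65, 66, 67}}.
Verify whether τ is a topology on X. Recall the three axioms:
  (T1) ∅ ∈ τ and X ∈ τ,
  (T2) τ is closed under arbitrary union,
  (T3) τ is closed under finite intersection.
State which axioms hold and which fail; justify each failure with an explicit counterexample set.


τ IS a topology on X.

Axiom (T1): ∅ ∈ τ? Yes; X ∈ τ? Yes.
Axiom (T2/T3): check pairwise unions and intersections of members of τ.
All pairwise intersections and unions checked — each lies in τ. Therefore τ satisfies (T1), (T2), (T3): it IS a topology on X.


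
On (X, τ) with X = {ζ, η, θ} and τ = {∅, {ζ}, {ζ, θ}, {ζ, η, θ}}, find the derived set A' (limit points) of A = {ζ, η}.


A' = {η, θ}

For each x ∈ X, list the open sets U ∈ τ with x ∈ U, then check whether U ∩ (A ∖ {x}) ≠ ∅ for every such U.
  x = ζ: open {ζ} ∋ x has {ζ} ∩ (A ∖ {ζ}) = ∅, so x is NOT a limit point.
  x = η: opens ∋ x are {ζ, η, θ}; each meets A ∖ {η}, so x IS a limit point.
  x = θ: opens ∋ x are {ζ, θ}, {ζ, η, θ}; each meets A ∖ {θ}, so x IS a limit point.
Collecting: A' = {η, θ}.


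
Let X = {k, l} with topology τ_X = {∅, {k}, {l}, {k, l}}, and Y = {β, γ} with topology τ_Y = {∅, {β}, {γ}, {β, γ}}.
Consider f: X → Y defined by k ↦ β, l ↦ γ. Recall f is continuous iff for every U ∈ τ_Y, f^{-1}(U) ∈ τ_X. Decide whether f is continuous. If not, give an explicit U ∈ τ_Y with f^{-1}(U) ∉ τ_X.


f IS continuous.

Compute f^{-1}(U) for each U ∈ τ_Y:
  U = ∅: f^{-1}(U) = ∅ ∈ τ_X ✓.
  U = {β}: f^{-1}(U) = {k} ∈ τ_X ✓.
  U = {γ}: f^{-1}(U) = {l} ∈ τ_X ✓.
  U = {β, γ}: f^{-1}(U) = {k, l} ∈ τ_X ✓.
Every preimage lies in τ_X, so f IS continuous.
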